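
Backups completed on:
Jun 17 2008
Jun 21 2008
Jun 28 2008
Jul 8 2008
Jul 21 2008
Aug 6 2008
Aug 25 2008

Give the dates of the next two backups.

Sep 16 2008, Oct 11 2008

The spacing grows by 3 each time: 4, 7, 10, 13, 16, 19 days.
Next gap: 22 days. Aug 25 2008 + 22 days = Sep 16 2008.
Next gap: 25 days. Sep 16 2008 + 25 days = Oct 11 2008.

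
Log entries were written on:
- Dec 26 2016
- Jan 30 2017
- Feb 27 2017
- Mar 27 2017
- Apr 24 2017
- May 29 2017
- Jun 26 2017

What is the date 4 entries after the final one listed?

Every date is a Monday; gaps 35, 28, 28, 28, 35, 28 days.
Each is the last Monday of its month (at least one falls on the 29th or later, ruling out '4th Monday').
July 2017 ends with Monday Jul 31 2017.
Last Monday of August 2017: Aug 28 2017.
Last Monday of September 2017: Sep 25 2017.
October 2017 ends with Monday Oct 30 2017.

Oct 30 2017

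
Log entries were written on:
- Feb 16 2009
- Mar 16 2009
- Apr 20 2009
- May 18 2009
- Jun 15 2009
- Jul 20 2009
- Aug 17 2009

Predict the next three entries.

Sep 21 2009, Oct 19 2009, Nov 16 2009

These are Mondays at 28- or 35-day spacing (28, 35, 28, 28, 35, 28).
The pattern: 3rd Monday of the month.
September 2009 — 3rd Monday is Sep 21 2009.
October 2009 — 3rd Monday is Oct 19 2009.
November 2009 — 3rd Monday is Nov 16 2009.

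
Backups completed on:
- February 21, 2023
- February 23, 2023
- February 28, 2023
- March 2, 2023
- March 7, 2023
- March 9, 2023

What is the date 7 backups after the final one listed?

Gaps: 2, 5, 2, 5, 2 days — not constant, but cyclic with period 2.
The events fall on every Tuesday and Thursday.
The following Tuesday is March 14, 2023.
Next Thursday: March 16, 2023.
Next Tuesday: March 21, 2023.
Next Thursday: March 23, 2023.
Next Tuesday: March 28, 2023.
Next Thursday: March 30, 2023.
The following Tuesday is April 4, 2023.

April 4, 2023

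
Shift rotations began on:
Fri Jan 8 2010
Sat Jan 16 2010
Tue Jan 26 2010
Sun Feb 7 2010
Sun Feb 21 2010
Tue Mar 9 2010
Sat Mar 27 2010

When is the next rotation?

Intervals are 8, 10, 12, 14, 16, 18 days — an arithmetic progression with common difference 2.
Next gap: 20 days. Sat Mar 27 2010 + 20 days = Fri Apr 16 2010.

Fri Apr 16 2010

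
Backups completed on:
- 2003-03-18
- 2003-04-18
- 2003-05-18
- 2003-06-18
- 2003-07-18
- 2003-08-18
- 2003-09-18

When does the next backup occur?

2003-10-18

The day-of-month is always 18 (31, 30, 31, 30, 31, 31 days between events).
So this recurs on the 18th of each month.
October 2003: 2003-10-18.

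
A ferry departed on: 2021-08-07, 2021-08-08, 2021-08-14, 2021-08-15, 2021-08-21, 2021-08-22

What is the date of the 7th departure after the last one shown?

2021-09-18

Gaps: 1, 6, 1, 6, 1 days — not constant, but cyclic with period 2.
The events fall on every Saturday and Sunday.
The following Saturday is 2021-08-28.
Next Sunday: 2021-08-29.
Next Saturday: 2021-09-04.
The following Sunday is 2021-09-05.
The following Saturday is 2021-09-11.
Next Sunday: 2021-09-12.
The following Saturday is 2021-09-18.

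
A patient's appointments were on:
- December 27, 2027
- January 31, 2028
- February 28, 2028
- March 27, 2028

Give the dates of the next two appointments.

April 24, 2028; May 29, 2028

These are Mondays with 35, 28, 28-day gaps.
Each is the final Monday of its month — January 31, 2028 is past the 28th, so '4th Monday' doesn't fit.
April 2028 ends with Monday April 24, 2028.
May 2028 ends with Monday May 29, 2028.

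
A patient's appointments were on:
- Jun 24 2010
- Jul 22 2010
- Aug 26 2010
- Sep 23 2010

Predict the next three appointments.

These are Thursdays at 28- or 35-day spacing (28, 35, 28).
The pattern: 4th Thursday of the month.
4th Thursday of October 2010: Oct 28 2010.
4th Thursday of November 2010: Nov 25 2010.
4th Thursday of December 2010: Dec 23 2010.

Oct 28 2010, Nov 25 2010, Dec 23 2010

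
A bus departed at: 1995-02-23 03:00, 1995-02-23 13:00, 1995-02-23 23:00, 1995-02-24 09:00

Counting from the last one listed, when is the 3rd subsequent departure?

1995-02-25 15:00

Gaps: 10, 10, 10 hours — each event is 10 hours after the previous one.
1995-02-24 09:00 + 10 h = 1995-02-24 19:00.
1995-02-24 19:00 + 10 h = 1995-02-25 05:00.
1995-02-25 05:00 + 10 h = 1995-02-25 15:00.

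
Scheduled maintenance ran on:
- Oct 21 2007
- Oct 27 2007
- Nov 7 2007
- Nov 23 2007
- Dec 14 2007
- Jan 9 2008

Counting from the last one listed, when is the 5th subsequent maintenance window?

Intervals are 6, 11, 16, 21, 26 days — an arithmetic progression with common difference 5.
Next gap: 31 days. Jan 9 2008 + 31 days = Feb 9 2008.
Next gap: 36 days. Feb 9 2008 + 36 days = Mar 16 2008.
Next gap: 41 days. Mar 16 2008 + 41 days = Apr 26 2008.
Next gap: 46 days. Apr 26 2008 + 46 days = Jun 11 2008.
Next gap: 51 days. Jun 11 2008 + 51 days = Aug 1 2008.

Aug 1 2008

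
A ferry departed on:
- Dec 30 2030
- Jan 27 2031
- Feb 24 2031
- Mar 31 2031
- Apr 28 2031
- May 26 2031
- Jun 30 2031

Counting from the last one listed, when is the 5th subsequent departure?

Nov 24 2031

These are Mondays with 28, 28, 35, 28, 28, 35-day gaps.
Each is the final Monday of its month — Dec 30 2030 is past the 28th, so '4th Monday' doesn't fit.
Last Monday of July 2031: Jul 28 2031.
Last Monday of August 2031: Aug 25 2031.
Last Monday of September 2031: Sep 29 2031.
Last Monday of October 2031: Oct 27 2031.
November 2031 ends with Monday Nov 24 2031.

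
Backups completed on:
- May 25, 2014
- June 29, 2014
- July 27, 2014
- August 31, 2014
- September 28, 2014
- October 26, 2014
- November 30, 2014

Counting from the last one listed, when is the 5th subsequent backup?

April 26, 2015

All Sundays; the gaps (35, 28, 35, 28, 28, 35) vary with month length.
This is the last Sunday of each month.
December 2014 ends with Sunday December 28, 2014.
January 2015 ends with Sunday January 25, 2015.
Last Sunday of February 2015: February 22, 2015.
Last Sunday of March 2015: March 29, 2015.
April 2015 ends with Sunday April 26, 2015.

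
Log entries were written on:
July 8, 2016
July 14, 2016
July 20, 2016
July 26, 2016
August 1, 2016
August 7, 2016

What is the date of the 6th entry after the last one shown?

September 12, 2016

Gaps between consecutive events: 6, 6, 6, 6, 6 days — a constant 6-day interval.
August 7, 2016 + 6 days = August 13, 2016.
August 13, 2016 + 6 days = August 19, 2016.
August 19, 2016 + 6 days = August 25, 2016.
August 25, 2016 + 6 days = August 31, 2016.
August 31, 2016 + 6 days = September 6, 2016.
September 6, 2016 + 6 days = September 12, 2016.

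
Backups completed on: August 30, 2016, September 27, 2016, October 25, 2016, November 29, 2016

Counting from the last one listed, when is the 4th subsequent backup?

March 28, 2017

Every date is a Tuesday; gaps 28, 28, 35 days.
Each is the last Tuesday of its month (at least one falls on the 29th or later, ruling out '4th Tuesday').
December 2016 ends with Tuesday December 27, 2016.
January 2017 ends with Tuesday January 31, 2017.
February 2017 ends with Tuesday February 28, 2017.
March 2017 ends with Tuesday March 28, 2017.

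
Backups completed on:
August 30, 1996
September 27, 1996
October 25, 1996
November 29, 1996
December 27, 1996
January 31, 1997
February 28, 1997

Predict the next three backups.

All Fridays; the gaps (28, 28, 35, 28, 35, 28) vary with month length.
This is the last Friday of each month.
Last Friday of March 1997: March 28, 1997.
Last Friday of April 1997: April 25, 1997.
May 1997 ends with Friday May 30, 1997.

March 28, 1997; April 25, 1997; May 30, 1997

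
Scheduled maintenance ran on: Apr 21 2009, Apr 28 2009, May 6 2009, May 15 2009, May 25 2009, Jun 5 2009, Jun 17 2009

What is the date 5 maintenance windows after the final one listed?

Aug 31 2009

The spacing grows by 1 each time: 7, 8, 9, 10, 11, 12 days.
Next gap: 13 days. Jun 17 2009 + 13 days = Jun 30 2009.
Next gap: 14 days. Jun 30 2009 + 14 days = Jul 14 2009.
Next gap: 15 days. Jul 14 2009 + 15 days = Jul 29 2009.
Next gap: 16 days. Jul 29 2009 + 16 days = Aug 14 2009.
Next gap: 17 days. Aug 14 2009 + 17 days = Aug 31 2009.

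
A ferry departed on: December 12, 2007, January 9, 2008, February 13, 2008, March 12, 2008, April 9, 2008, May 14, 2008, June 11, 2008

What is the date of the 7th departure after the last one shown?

January 14, 2009

Gaps: 28, 35, 28, 28, 35, 28 days — a mix of 28 and 35. Every date is a Wednesday.
Each is the 2nd Wednesday of its month.
2nd Wednesday of July 2008: July 9, 2008.
2nd Wednesday of August 2008: August 13, 2008.
2nd Wednesday of September 2008: September 10, 2008.
October 2008 — 2nd Wednesday is October 8, 2008.
November 2008 — 2nd Wednesday is November 12, 2008.
December 2008 — 2nd Wednesday is December 10, 2008.
2nd Wednesday of January 2009: January 14, 2009.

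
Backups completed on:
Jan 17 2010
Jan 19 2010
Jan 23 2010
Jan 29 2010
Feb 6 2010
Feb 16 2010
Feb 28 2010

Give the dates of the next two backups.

Mar 14 2010, Mar 30 2010

Intervals are 2, 4, 6, 8, 10, 12 days — an arithmetic progression with common difference 2.
Next gap: 14 days. Feb 28 2010 + 14 days = Mar 14 2010.
Next gap: 16 days. Mar 14 2010 + 16 days = Mar 30 2010.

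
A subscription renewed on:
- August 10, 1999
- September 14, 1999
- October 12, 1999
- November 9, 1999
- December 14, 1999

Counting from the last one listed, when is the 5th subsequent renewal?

May 9, 2000

These are Tuesdays at 28- or 35-day spacing (35, 28, 28, 35).
The pattern: 2nd Tuesday of the month.
January 2000 — 2nd Tuesday is January 11, 2000.
2nd Tuesday of February 2000: February 8, 2000.
March 2000 — 2nd Tuesday is March 14, 2000.
2nd Tuesday of April 2000: April 11, 2000.
May 2000 — 2nd Tuesday is May 9, 2000.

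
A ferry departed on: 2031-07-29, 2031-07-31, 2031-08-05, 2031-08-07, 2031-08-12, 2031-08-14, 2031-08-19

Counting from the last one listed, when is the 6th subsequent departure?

2031-09-09

Every event lands on a Tuesday or Thursday (gaps cycle 2, 5, 2, 5, 2, 5).
So the schedule is: every Tuesday and Thursday.
Next Thursday: 2031-08-21.
The following Tuesday is 2031-08-26.
Next Thursday: 2031-08-28.
The following Tuesday is 2031-09-02.
The following Thursday is 2031-09-04.
The following Tuesday is 2031-09-09.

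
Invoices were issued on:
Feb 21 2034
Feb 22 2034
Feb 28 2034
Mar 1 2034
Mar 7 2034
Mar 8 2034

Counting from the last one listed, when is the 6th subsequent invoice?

Gaps: 1, 6, 1, 6, 1 days — not constant, but cyclic with period 2.
The events fall on every Tuesday and Wednesday.
The following Tuesday is Mar 14 2034.
The following Wednesday is Mar 15 2034.
Next Tuesday: Mar 21 2034.
The following Wednesday is Mar 22 2034.
Next Tuesday: Mar 28 2034.
The following Wednesday is Mar 29 2034.

Mar 29 2034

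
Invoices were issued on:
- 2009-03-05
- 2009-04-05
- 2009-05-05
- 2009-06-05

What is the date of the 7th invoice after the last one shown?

2010-01-05

Each date is the 5th; the gaps (31, 30, 31) track the month lengths.
The rule is the 5th of each month.
July 2009: 2009-07-05.
Next: August 2009 → 2009-08-05.
Next: September 2009 → 2009-09-05.
October 2009: 2009-10-05.
Next: November 2009 → 2009-11-05.
Next: December 2009 → 2009-12-05.
January 2010: 2010-01-05.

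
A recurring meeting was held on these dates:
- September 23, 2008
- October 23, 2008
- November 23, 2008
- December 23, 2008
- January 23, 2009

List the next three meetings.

February 23, 2009; March 23, 2009; April 23, 2009

Gaps: 30, 31, 30, 31 days — not constant. Every event is on the 23rd of the month.
Pattern: the 23rd of each month.
Next: February 2009 → February 23, 2009.
Next: March 2009 → March 23, 2009.
April 2009: April 23, 2009.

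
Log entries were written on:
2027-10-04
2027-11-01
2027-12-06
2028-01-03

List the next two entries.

2028-02-07, 2028-03-06

Gaps: 28, 35, 28 days — a mix of 28 and 35. Every date is a Monday.
Each is the 1st Monday of its month.
February 2028 — 1st Monday is 2028-02-07.
March 2028 — 1st Monday is 2028-03-06.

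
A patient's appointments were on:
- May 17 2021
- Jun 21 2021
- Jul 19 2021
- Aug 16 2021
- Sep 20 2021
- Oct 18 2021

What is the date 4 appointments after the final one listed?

These are Mondays at 28- or 35-day spacing (35, 28, 28, 35, 28).
The pattern: 3rd Monday of the month.
November 2021 — 3rd Monday is Nov 15 2021.
3rd Monday of December 2021: Dec 20 2021.
3rd Monday of January 2022: Jan 17 2022.
3rd Monday of February 2022: Feb 21 2022.

Feb 21 2022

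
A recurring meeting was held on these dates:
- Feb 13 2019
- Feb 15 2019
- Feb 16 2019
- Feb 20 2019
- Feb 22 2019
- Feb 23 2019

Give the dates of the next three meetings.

Every event lands on a Wednesday or Friday or Saturday (gaps cycle 2, 1, 4, 2, 1).
So the schedule is: every Wednesday, Friday and Saturday.
The following Wednesday is Feb 27 2019.
Next Friday: Mar 1 2019.
The following Saturday is Mar 2 2019.

Feb 27 2019, Mar 1 2019, Mar 2 2019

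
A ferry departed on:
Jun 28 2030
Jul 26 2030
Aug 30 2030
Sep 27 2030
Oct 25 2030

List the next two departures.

All Fridays; the gaps (28, 35, 28, 28) vary with month length.
This is the last Friday of each month.
Last Friday of November 2030: Nov 29 2030.
Last Friday of December 2030: Dec 27 2030.

Nov 29 2030, Dec 27 2030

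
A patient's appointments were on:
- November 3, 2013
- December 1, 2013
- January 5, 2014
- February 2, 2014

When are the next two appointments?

These are Sundays at 28- or 35-day spacing (28, 35, 28).
The pattern: 1st Sunday of the month.
1st Sunday of March 2014: March 2, 2014.
1st Sunday of April 2014: April 6, 2014.

March 2, 2014; April 6, 2014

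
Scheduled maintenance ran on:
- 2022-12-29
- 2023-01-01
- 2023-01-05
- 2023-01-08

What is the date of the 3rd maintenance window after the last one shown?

2023-01-19

Every event lands on a Thursday or Sunday (gaps cycle 3, 4, 3).
So the schedule is: every Thursday and Sunday.
Next Thursday: 2023-01-12.
Next Sunday: 2023-01-15.
The following Thursday is 2023-01-19.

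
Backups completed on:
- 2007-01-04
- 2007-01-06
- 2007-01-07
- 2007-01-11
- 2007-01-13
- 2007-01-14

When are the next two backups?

Gaps: 2, 1, 4, 2, 1 days — not constant, but cyclic with period 3.
The events fall on every Thursday, Saturday and Sunday.
The following Thursday is 2007-01-18.
The following Saturday is 2007-01-20.

2007-01-18, 2007-01-20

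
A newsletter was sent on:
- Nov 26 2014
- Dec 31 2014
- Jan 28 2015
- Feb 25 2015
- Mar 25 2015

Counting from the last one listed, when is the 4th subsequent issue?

Every date is a Wednesday; gaps 35, 28, 28, 28 days.
Each is the last Wednesday of its month (at least one falls on the 29th or later, ruling out '4th Wednesday').
Last Wednesday of April 2015: Apr 29 2015.
Last Wednesday of May 2015: May 27 2015.
Last Wednesday of June 2015: Jun 24 2015.
Last Wednesday of July 2015: Jul 29 2015.

Jul 29 2015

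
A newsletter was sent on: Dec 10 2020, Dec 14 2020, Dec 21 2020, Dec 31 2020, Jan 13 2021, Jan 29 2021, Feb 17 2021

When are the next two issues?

The spacing grows by 3 each time: 4, 7, 10, 13, 16, 19 days.
Next gap: 22 days. Feb 17 2021 + 22 days = Mar 11 2021.
Next gap: 25 days. Mar 11 2021 + 25 days = Apr 5 2021.

Mar 11 2021, Apr 5 2021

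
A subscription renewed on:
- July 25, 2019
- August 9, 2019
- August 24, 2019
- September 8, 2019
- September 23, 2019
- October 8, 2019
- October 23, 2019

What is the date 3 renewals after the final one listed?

December 7, 2019

Gaps between consecutive events: 15, 15, 15, 15, 15, 15 days — a constant 15-day interval.
October 23, 2019 + 15 days = November 7, 2019.
November 7, 2019 + 15 days = November 22, 2019.
November 22, 2019 + 15 days = December 7, 2019.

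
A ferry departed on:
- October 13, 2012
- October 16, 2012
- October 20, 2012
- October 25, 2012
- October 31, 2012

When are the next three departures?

November 7, 2012; November 15, 2012; November 24, 2012

Intervals are 3, 4, 5, 6 days — an arithmetic progression with common difference 1.
Next gap: 7 days. October 31, 2012 + 7 days = November 7, 2012.
Next gap: 8 days. November 7, 2012 + 8 days = November 15, 2012.
Next gap: 9 days. November 15, 2012 + 9 days = November 24, 2012.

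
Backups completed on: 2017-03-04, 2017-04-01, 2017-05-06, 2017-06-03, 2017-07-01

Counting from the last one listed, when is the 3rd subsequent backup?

All dates are Saturdays, 28, 35, 28, 28 days apart.
Specifically, the 1st Saturday of each month.
1st Saturday of August 2017: 2017-08-05.
1st Saturday of September 2017: 2017-09-02.
1st Saturday of October 2017: 2017-10-07.

2017-10-07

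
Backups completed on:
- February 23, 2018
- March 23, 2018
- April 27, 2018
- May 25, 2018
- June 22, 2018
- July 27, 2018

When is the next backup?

These are Fridays at 28- or 35-day spacing (28, 35, 28, 28, 35).
The pattern: 4th Friday of the month.
4th Friday of August 2018: August 24, 2018.

August 24, 2018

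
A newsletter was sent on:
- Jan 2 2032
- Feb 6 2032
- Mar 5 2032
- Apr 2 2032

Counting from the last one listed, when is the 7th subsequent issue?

These are Fridays at 28- or 35-day spacing (35, 28, 28).
The pattern: 1st Friday of the month.
May 2032 — 1st Friday is May 7 2032.
June 2032 — 1st Friday is Jun 4 2032.
1st Friday of July 2032: Jul 2 2032.
August 2032 — 1st Friday is Aug 6 2032.
September 2032 — 1st Friday is Sep 3 2032.
October 2032 — 1st Friday is Oct 1 2032.
November 2032 — 1st Friday is Nov 5 2032.

Nov 5 2032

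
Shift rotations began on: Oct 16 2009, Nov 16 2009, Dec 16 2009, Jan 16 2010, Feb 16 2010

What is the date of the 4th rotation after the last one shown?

The day-of-month is always 16 (31, 30, 31, 31 days between events).
So this recurs on the 16th of each month.
March 2010: Mar 16 2010.
Next: April 2010 → Apr 16 2010.
May 2010: May 16 2010.
Next: June 2010 → Jun 16 2010.

Jun 16 2010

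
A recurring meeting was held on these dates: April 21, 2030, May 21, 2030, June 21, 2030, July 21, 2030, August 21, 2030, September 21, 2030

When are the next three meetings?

October 21, 2030; November 21, 2030; December 21, 2030

Gaps: 30, 31, 30, 31, 31 days — not constant. Every event is on the 21st of the month.
Pattern: the 21st of each month.
October 2030: October 21, 2030.
Next: November 2030 → November 21, 2030.
Next: December 2030 → December 21, 2030.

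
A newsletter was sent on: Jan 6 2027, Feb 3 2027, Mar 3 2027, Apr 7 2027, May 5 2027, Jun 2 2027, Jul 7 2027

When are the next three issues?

Aug 4 2027, Sep 1 2027, Oct 6 2027

These are Wednesdays at 28- or 35-day spacing (28, 28, 35, 28, 28, 35).
The pattern: 1st Wednesday of the month.
August 2027 — 1st Wednesday is Aug 4 2027.
September 2027 — 1st Wednesday is Sep 1 2027.
October 2027 — 1st Wednesday is Oct 6 2027.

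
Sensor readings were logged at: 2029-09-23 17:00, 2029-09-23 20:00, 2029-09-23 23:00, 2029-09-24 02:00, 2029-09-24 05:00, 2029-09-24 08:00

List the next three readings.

2029-09-24 11:00, 2029-09-24 14:00, 2029-09-24 17:00

Gaps: 3, 3, 3, 3, 3 hours — each event is 3 hours after the previous one.
2029-09-24 08:00 + 3 h = 2029-09-24 11:00.
2029-09-24 11:00 + 3 h = 2029-09-24 14:00.
2029-09-24 14:00 + 3 h = 2029-09-24 17:00.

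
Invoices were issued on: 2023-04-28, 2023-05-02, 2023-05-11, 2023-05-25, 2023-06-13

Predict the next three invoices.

Intervals are 4, 9, 14, 19 days — an arithmetic progression with common difference 5.
Next gap: 24 days. 2023-06-13 + 24 days = 2023-07-07.
Next gap: 29 days. 2023-07-07 + 29 days = 2023-08-05.
Next gap: 34 days. 2023-08-05 + 34 days = 2023-09-08.

2023-07-07, 2023-08-05, 2023-09-08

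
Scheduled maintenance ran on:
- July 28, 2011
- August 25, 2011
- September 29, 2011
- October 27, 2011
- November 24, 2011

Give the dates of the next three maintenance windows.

Every date is a Thursday; gaps 28, 35, 28, 28 days.
Each is the last Thursday of its month (at least one falls on the 29th or later, ruling out '4th Thursday').
December 2011 ends with Thursday December 29, 2011.
Last Thursday of January 2012: January 26, 2012.
February 2012 ends with Thursday February 23, 2012.

December 29, 2011; January 26, 2012; February 23, 2012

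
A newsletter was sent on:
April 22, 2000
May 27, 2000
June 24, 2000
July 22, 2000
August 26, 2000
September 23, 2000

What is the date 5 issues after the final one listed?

Gaps: 35, 28, 28, 35, 28 days — a mix of 28 and 35. Every date is a Saturday.
Each is the 4th Saturday of its month.
October 2000 — 4th Saturday is October 28, 2000.
4th Saturday of November 2000: November 25, 2000.
December 2000 — 4th Saturday is December 23, 2000.
January 2001 — 4th Saturday is January 27, 2001.
4th Saturday of February 2001: February 24, 2001.

February 24, 2001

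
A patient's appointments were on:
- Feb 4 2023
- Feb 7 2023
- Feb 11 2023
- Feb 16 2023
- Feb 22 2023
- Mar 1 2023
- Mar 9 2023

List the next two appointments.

Mar 18 2023, Mar 28 2023

The spacing grows by 1 each time: 3, 4, 5, 6, 7, 8 days.
Next gap: 9 days. Mar 9 2023 + 9 days = Mar 18 2023.
Next gap: 10 days. Mar 18 2023 + 10 days = Mar 28 2023.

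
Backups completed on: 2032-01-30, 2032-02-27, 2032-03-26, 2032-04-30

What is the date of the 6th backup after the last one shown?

Every date is a Friday; gaps 28, 28, 35 days.
Each is the last Friday of its month (at least one falls on the 29th or later, ruling out '4th Friday').
May 2032 ends with Friday 2032-05-28.
Last Friday of June 2032: 2032-06-25.
Last Friday of July 2032: 2032-07-30.
August 2032 ends with Friday 2032-08-27.
Last Friday of September 2032: 2032-09-24.
October 2032 ends with Friday 2032-10-29.

2032-10-29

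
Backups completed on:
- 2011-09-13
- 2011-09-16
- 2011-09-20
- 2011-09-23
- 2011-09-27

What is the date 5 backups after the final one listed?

Every event lands on a Tuesday or Friday (gaps cycle 3, 4, 3, 4).
So the schedule is: every Tuesday and Friday.
The following Friday is 2011-09-30.
Next Tuesday: 2011-10-04.
The following Friday is 2011-10-07.
The following Tuesday is 2011-10-11.
Next Friday: 2011-10-14.

2011-10-14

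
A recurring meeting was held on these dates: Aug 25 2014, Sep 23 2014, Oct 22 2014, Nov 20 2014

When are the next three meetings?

Gaps between consecutive events: 29, 29, 29 days — a constant 29-day interval.
Nov 20 2014 + 29 days = Dec 19 2014.
Dec 19 2014 + 29 days = Jan 17 2015.
Jan 17 2015 + 29 days = Feb 15 2015.

Dec 19 2014, Jan 17 2015, Feb 15 2015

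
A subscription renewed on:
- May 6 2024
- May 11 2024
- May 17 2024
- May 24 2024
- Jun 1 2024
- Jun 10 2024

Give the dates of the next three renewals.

The spacing grows by 1 each time: 5, 6, 7, 8, 9 days.
Next gap: 10 days. Jun 10 2024 + 10 days = Jun 20 2024.
Next gap: 11 days. Jun 20 2024 + 11 days = Jul 1 2024.
Next gap: 12 days. Jul 1 2024 + 12 days = Jul 13 2024.

Jun 20 2024, Jul 1 2024, Jul 13 2024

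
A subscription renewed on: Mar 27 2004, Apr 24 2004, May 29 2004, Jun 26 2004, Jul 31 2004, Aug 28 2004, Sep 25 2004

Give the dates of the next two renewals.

Every date is a Saturday; gaps 28, 35, 28, 35, 28, 28 days.
Each is the last Saturday of its month (at least one falls on the 29th or later, ruling out '4th Saturday').
October 2004 ends with Saturday Oct 30 2004.
November 2004 ends with Saturday Nov 27 2004.

Oct 30 2004, Nov 27 2004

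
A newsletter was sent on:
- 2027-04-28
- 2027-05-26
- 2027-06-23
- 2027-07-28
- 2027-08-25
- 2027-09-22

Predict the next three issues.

2027-10-27, 2027-11-24, 2027-12-22

These are Wednesdays at 28- or 35-day spacing (28, 28, 35, 28, 28).
The pattern: 4th Wednesday of the month.
October 2027 — 4th Wednesday is 2027-10-27.
4th Wednesday of November 2027: 2027-11-24.
4th Wednesday of December 2027: 2027-12-22.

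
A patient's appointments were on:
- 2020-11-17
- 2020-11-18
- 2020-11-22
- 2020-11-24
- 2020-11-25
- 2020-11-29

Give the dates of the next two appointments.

Gaps: 1, 4, 2, 1, 4 days — not constant, but cyclic with period 3.
The events fall on every Tuesday, Wednesday and Sunday.
Next Tuesday: 2020-12-01.
Next Wednesday: 2020-12-02.

2020-12-01, 2020-12-02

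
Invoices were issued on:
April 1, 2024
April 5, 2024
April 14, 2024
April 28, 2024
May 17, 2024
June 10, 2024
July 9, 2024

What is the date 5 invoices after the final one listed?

Intervals are 4, 9, 14, 19, 24, 29 days — an arithmetic progression with common difference 5.
Next gap: 34 days. July 9, 2024 + 34 days = August 12, 2024.
Next gap: 39 days. August 12, 2024 + 39 days = September 20, 2024.
Next gap: 44 days. September 20, 2024 + 44 days = November 3, 2024.
Next gap: 49 days. November 3, 2024 + 49 days = December 22, 2024.
Next gap: 54 days. December 22, 2024 + 54 days = February 14, 2025.

February 14, 2025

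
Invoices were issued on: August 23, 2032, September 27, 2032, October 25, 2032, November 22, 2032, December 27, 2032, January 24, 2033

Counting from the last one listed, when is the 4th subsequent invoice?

May 23, 2033

These are Mondays at 28- or 35-day spacing (35, 28, 28, 35, 28).
The pattern: 4th Monday of the month.
February 2033 — 4th Monday is February 28, 2033.
4th Monday of March 2033: March 28, 2033.
April 2033 — 4th Monday is April 25, 2033.
4th Monday of May 2033: May 23, 2033.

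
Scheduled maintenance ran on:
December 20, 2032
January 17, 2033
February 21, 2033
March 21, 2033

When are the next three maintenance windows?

April 18, 2033; May 16, 2033; June 20, 2033

All dates are Mondays, 28, 35, 28 days apart.
Specifically, the 3rd Monday of each month.
April 2033 — 3rd Monday is April 18, 2033.
May 2033 — 3rd Monday is May 16, 2033.
3rd Monday of June 2033: June 20, 2033.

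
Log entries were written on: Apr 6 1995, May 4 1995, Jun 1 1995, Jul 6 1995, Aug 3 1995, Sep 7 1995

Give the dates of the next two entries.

Oct 5 1995, Nov 2 1995

Gaps: 28, 28, 35, 28, 35 days — a mix of 28 and 35. Every date is a Thursday.
Each is the 1st Thursday of its month.
October 1995 — 1st Thursday is Oct 5 1995.
November 1995 — 1st Thursday is Nov 2 1995.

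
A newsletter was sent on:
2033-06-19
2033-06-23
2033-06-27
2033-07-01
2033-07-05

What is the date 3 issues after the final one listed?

Every event comes 4 days after the last (4, 4, 4, 4).
2033-07-05 + 4 days = 2033-07-09.
2033-07-09 + 4 days = 2033-07-13.
2033-07-13 + 4 days = 2033-07-17.

2033-07-17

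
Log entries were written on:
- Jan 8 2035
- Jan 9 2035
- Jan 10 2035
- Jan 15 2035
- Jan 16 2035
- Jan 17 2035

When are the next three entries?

Gaps: 1, 1, 5, 1, 1 days — not constant, but cyclic with period 3.
The events fall on every Monday, Tuesday and Wednesday.
The following Monday is Jan 22 2035.
The following Tuesday is Jan 23 2035.
Next Wednesday: Jan 24 2035.

Jan 22 2035, Jan 23 2035, Jan 24 2035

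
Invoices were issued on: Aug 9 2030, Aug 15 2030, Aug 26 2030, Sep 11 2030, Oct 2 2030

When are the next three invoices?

Oct 28 2030, Nov 28 2030, Jan 3 2031

Intervals are 6, 11, 16, 21 days — an arithmetic progression with common difference 5.
Next gap: 26 days. Oct 2 2030 + 26 days = Oct 28 2030.
Next gap: 31 days. Oct 28 2030 + 31 days = Nov 28 2030.
Next gap: 36 days. Nov 28 2030 + 36 days = Jan 3 2031.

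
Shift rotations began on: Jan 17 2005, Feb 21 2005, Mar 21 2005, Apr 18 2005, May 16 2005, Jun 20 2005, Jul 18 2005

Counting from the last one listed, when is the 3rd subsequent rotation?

All dates are Mondays, 35, 28, 28, 28, 35, 28 days apart.
Specifically, the 3rd Monday of each month.
3rd Monday of August 2005: Aug 15 2005.
September 2005 — 3rd Monday is Sep 19 2005.
October 2005 — 3rd Monday is Oct 17 2005.

Oct 17 2005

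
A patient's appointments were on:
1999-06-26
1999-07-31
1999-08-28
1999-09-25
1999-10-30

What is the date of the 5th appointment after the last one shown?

2000-03-25

All Saturdays; the gaps (35, 28, 28, 35) vary with month length.
This is the last Saturday of each month.
November 1999 ends with Saturday 1999-11-27.
December 1999 ends with Saturday 1999-12-25.
Last Saturday of January 2000: 2000-01-29.
Last Saturday of February 2000: 2000-02-26.
March 2000 ends with Saturday 2000-03-25.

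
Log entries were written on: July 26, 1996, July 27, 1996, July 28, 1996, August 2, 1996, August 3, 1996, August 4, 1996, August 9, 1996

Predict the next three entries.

August 10, 1996; August 11, 1996; August 16, 1996

Gaps: 1, 1, 5, 1, 1, 5 days — not constant, but cyclic with period 3.
The events fall on every Friday, Saturday and Sunday.
Next Saturday: August 10, 1996.
The following Sunday is August 11, 1996.
Next Friday: August 16, 1996.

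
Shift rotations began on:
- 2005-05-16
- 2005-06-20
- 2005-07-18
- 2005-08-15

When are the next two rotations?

2005-09-19, 2005-10-17

These are Mondays at 28- or 35-day spacing (35, 28, 28).
The pattern: 3rd Monday of the month.
September 2005 — 3rd Monday is 2005-09-19.
3rd Monday of October 2005: 2005-10-17.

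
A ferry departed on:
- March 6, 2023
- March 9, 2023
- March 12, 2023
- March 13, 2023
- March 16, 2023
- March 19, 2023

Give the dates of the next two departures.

March 20, 2023; March 23, 2023

Gaps: 3, 3, 1, 3, 3 days — not constant, but cyclic with period 3.
The events fall on every Monday, Thursday and Sunday.
The following Monday is March 20, 2023.
The following Thursday is March 23, 2023.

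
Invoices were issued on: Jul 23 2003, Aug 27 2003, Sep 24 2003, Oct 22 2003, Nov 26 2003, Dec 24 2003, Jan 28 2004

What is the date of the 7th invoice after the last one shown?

Aug 25 2004

These are Wednesdays at 28- or 35-day spacing (35, 28, 28, 35, 28, 35).
The pattern: 4th Wednesday of the month.
February 2004 — 4th Wednesday is Feb 25 2004.
March 2004 — 4th Wednesday is Mar 24 2004.
April 2004 — 4th Wednesday is Apr 28 2004.
May 2004 — 4th Wednesday is May 26 2004.
June 2004 — 4th Wednesday is Jun 23 2004.
4th Wednesday of July 2004: Jul 28 2004.
4th Wednesday of August 2004: Aug 25 2004.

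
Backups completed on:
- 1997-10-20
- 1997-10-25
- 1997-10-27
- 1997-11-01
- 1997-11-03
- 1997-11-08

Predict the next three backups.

The gap pattern 5, 2, 5, 2, 5 repeats every 2 events.
These are the Mondays and Saturdays of each week.
Next Monday: 1997-11-10.
Next Saturday: 1997-11-15.
Next Monday: 1997-11-17.

1997-11-10, 1997-11-15, 1997-11-17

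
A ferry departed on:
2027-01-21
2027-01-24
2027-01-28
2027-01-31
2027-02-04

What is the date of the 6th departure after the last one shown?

The gap pattern 3, 4, 3, 4 repeats every 2 events.
These are the Thursdays and Sundays of each week.
Next Sunday: 2027-02-07.
The following Thursday is 2027-02-11.
Next Sunday: 2027-02-14.
The following Thursday is 2027-02-18.
Next Sunday: 2027-02-21.
Next Thursday: 2027-02-25.

2027-02-25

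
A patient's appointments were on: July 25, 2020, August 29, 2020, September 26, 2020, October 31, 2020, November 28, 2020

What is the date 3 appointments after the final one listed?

February 27, 2021

These are Saturdays with 35, 28, 35, 28-day gaps.
Each is the final Saturday of its month — August 29, 2020 is past the 28th, so '4th Saturday' doesn't fit.
Last Saturday of December 2020: December 26, 2020.
January 2021 ends with Saturday January 30, 2021.
February 2021 ends with Saturday February 27, 2021.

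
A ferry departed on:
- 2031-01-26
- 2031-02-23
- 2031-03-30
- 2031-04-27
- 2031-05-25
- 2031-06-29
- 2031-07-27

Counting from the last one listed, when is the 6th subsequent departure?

2032-01-25

Every date is a Sunday; gaps 28, 35, 28, 28, 35, 28 days.
Each is the last Sunday of its month (at least one falls on the 29th or later, ruling out '4th Sunday').
August 2031 ends with Sunday 2031-08-31.
Last Sunday of September 2031: 2031-09-28.
October 2031 ends with Sunday 2031-10-26.
November 2031 ends with Sunday 2031-11-30.
December 2031 ends with Sunday 2031-12-28.
Last Sunday of January 2032: 2032-01-25.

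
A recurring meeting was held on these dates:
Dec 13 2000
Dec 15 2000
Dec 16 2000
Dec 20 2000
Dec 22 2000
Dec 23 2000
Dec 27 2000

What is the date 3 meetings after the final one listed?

Every event lands on a Wednesday or Friday or Saturday (gaps cycle 2, 1, 4, 2, 1, 4).
So the schedule is: every Wednesday, Friday and Saturday.
The following Friday is Dec 29 2000.
The following Saturday is Dec 30 2000.
Next Wednesday: Jan 3 2001.

Jan 3 2001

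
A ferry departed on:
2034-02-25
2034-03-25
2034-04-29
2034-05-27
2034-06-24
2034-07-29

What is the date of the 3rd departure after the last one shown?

2034-10-28

Every date is a Saturday; gaps 28, 35, 28, 28, 35 days.
Each is the last Saturday of its month (at least one falls on the 29th or later, ruling out '4th Saturday').
Last Saturday of August 2034: 2034-08-26.
Last Saturday of September 2034: 2034-09-30.
October 2034 ends with Saturday 2034-10-28.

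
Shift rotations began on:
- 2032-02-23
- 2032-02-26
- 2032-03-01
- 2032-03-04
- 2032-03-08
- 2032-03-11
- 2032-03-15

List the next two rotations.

The gap pattern 3, 4, 3, 4, 3, 4 repeats every 2 events.
These are the Mondays and Thursdays of each week.
The following Thursday is 2032-03-18.
The following Monday is 2032-03-22.

2032-03-18, 2032-03-22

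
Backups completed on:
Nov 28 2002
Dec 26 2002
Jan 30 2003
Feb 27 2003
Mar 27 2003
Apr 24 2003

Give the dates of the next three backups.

These are Thursdays with 28, 35, 28, 28, 28-day gaps.
Each is the final Thursday of its month — Jan 30 2003 is past the 28th, so '4th Thursday' doesn't fit.
May 2003 ends with Thursday May 29 2003.
Last Thursday of June 2003: Jun 26 2003.
July 2003 ends with Thursday Jul 31 2003.

May 29 2003, Jun 26 2003, Jul 31 2003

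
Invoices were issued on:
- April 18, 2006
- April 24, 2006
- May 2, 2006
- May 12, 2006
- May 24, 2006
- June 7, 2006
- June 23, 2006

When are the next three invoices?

July 11, 2006; July 31, 2006; August 22, 2006

The spacing grows by 2 each time: 6, 8, 10, 12, 14, 16 days.
Next gap: 18 days. June 23, 2006 + 18 days = July 11, 2006.
Next gap: 20 days. July 11, 2006 + 20 days = July 31, 2006.
Next gap: 22 days. July 31, 2006 + 22 days = August 22, 2006.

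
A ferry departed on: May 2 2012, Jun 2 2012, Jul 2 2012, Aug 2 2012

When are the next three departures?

The day-of-month is always 2 (31, 30, 31 days between events).
So this recurs on the 2nd of each month.
Next: September 2012 → Sep 2 2012.
October 2012: Oct 2 2012.
November 2012: Nov 2 2012.

Sep 2 2012, Oct 2 2012, Nov 2 2012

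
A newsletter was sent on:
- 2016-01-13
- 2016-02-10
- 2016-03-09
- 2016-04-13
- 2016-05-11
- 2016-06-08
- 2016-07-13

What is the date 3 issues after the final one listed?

These are Wednesdays at 28- or 35-day spacing (28, 28, 35, 28, 28, 35).
The pattern: 2nd Wednesday of the month.
August 2016 — 2nd Wednesday is 2016-08-10.
September 2016 — 2nd Wednesday is 2016-09-14.
October 2016 — 2nd Wednesday is 2016-10-12.

2016-10-12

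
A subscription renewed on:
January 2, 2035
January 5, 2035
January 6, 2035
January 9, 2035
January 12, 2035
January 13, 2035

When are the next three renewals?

January 16, 2035; January 19, 2035; January 20, 2035

Gaps: 3, 1, 3, 3, 1 days — not constant, but cyclic with period 3.
The events fall on every Tuesday, Friday and Saturday.
The following Tuesday is January 16, 2035.
Next Friday: January 19, 2035.
Next Saturday: January 20, 2035.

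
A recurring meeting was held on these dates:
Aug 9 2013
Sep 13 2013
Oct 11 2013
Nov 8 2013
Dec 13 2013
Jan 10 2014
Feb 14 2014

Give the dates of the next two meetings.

All dates are Fridays, 35, 28, 28, 35, 28, 35 days apart.
Specifically, the 2nd Friday of each month.
March 2014 — 2nd Friday is Mar 14 2014.
April 2014 — 2nd Friday is Apr 11 2014.

Mar 14 2014, Apr 11 2014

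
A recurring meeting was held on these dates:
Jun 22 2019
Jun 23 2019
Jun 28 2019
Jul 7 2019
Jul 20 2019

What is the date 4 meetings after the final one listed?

Oct 20 2019

The spacing grows by 4 each time: 1, 5, 9, 13 days.
Next gap: 17 days. Jul 20 2019 + 17 days = Aug 6 2019.
Next gap: 21 days. Aug 6 2019 + 21 days = Aug 27 2019.
Next gap: 25 days. Aug 27 2019 + 25 days = Sep 21 2019.
Next gap: 29 days. Sep 21 2019 + 29 days = Oct 20 2019.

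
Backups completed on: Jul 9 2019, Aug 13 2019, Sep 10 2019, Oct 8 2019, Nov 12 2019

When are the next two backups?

Dec 10 2019, Jan 14 2020

Gaps: 35, 28, 28, 35 days — a mix of 28 and 35. Every date is a Tuesday.
Each is the 2nd Tuesday of its month.
December 2019 — 2nd Tuesday is Dec 10 2019.
January 2020 — 2nd Tuesday is Jan 14 2020.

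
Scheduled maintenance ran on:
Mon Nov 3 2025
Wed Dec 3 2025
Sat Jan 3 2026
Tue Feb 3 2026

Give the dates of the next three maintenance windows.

Tue Mar 3 2026, Fri Apr 3 2026, Sun May 3 2026

The day-of-month is always 3 (30, 31, 31 days between events).
So this recurs on the 3rd of each month.
March 2026: Tue Mar 3 2026.
April 2026: Fri Apr 3 2026.
Next: May 2026 → Sun May 3 2026.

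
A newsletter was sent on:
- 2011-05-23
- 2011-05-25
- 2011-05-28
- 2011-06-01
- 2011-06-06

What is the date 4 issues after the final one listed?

2011-07-06

The spacing grows by 1 each time: 2, 3, 4, 5 days.
Next gap: 6 days. 2011-06-06 + 6 days = 2011-06-12.
Next gap: 7 days. 2011-06-12 + 7 days = 2011-06-19.
Next gap: 8 days. 2011-06-19 + 8 days = 2011-06-27.
Next gap: 9 days. 2011-06-27 + 9 days = 2011-07-06.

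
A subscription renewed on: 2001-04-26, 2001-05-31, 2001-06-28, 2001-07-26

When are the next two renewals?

2001-08-30, 2001-09-27

Every date is a Thursday; gaps 35, 28, 28 days.
Each is the last Thursday of its month (at least one falls on the 29th or later, ruling out '4th Thursday').
August 2001 ends with Thursday 2001-08-30.
September 2001 ends with Thursday 2001-09-27.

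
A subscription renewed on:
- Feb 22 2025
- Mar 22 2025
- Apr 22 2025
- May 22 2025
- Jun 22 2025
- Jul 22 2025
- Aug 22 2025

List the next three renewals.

Sep 22 2025, Oct 22 2025, Nov 22 2025

Each date is the 22nd; the gaps (28, 31, 30, 31, 30, 31) track the month lengths.
The rule is the 22nd of each month.
Next: September 2025 → Sep 22 2025.
October 2025: Oct 22 2025.
November 2025: Nov 22 2025.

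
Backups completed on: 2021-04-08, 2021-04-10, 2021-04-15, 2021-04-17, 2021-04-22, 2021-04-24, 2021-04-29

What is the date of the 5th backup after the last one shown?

The gap pattern 2, 5, 2, 5, 2, 5 repeats every 2 events.
These are the Thursdays and Saturdays of each week.
Next Saturday: 2021-05-01.
Next Thursday: 2021-05-06.
The following Saturday is 2021-05-08.
The following Thursday is 2021-05-13.
The following Saturday is 2021-05-15.

2021-05-15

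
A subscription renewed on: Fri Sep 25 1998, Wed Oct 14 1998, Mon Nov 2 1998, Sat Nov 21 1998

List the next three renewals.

Every event comes 19 days after the last (19, 19, 19).
Sat Nov 21 1998 + 19 days = Thu Dec 10 1998.
Thu Dec 10 1998 + 19 days = Tue Dec 29 1998.
Tue Dec 29 1998 + 19 days = Sun Jan 17 1999.

Thu Dec 10 1998, Tue Dec 29 1998, Sun Jan 17 1999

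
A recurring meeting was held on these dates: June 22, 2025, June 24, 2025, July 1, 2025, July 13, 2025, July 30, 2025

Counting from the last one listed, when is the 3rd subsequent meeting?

October 19, 2025

Intervals are 2, 7, 12, 17 days — an arithmetic progression with common difference 5.
Next gap: 22 days. July 30, 2025 + 22 days = August 21, 2025.
Next gap: 27 days. August 21, 2025 + 27 days = September 17, 2025.
Next gap: 32 days. September 17, 2025 + 32 days = October 19, 2025.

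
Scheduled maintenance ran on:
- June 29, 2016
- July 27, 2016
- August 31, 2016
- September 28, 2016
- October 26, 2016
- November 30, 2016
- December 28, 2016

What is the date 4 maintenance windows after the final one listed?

Every date is a Wednesday; gaps 28, 35, 28, 28, 35, 28 days.
Each is the last Wednesday of its month (at least one falls on the 29th or later, ruling out '4th Wednesday').
January 2017 ends with Wednesday January 25, 2017.
February 2017 ends with Wednesday February 22, 2017.
Last Wednesday of March 2017: March 29, 2017.
April 2017 ends with Wednesday April 26, 2017.

April 26, 2017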